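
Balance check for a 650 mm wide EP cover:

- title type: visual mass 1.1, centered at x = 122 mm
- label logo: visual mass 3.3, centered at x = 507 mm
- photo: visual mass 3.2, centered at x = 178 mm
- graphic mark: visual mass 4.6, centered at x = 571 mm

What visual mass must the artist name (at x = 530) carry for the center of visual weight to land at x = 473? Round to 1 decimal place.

w ≈ 13.5

Existing Σw = 12.2 (1.1 + 3.3 + 3.2 + 4.6); existing moment 1.1·122 + 3.3·507 + 3.2·178 + 4.6·571 = 5003.5.
Balance at x = 473 requires (5003.5 + w·530) / (12.2 + w) = 473.
Solving: w = (473·12.2 − 5003.5) / (530 − 473) = 767.1 / 57 ≈ 13.46.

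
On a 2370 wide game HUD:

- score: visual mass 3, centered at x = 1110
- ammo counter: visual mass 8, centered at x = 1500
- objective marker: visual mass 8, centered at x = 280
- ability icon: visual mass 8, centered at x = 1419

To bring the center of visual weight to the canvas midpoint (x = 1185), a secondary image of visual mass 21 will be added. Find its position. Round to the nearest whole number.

x ≈ 1331

After adding the secondary image, total weight = 3 + 8 + 8 + 8 + 21 = 48.
x: need Σw·x = 48·1185 = 56880. Existing = 3·1110 + 8·1500 + 8·280 + 8·1419 = 28922. Remainder 27958 / 21 ≈ 1331.33.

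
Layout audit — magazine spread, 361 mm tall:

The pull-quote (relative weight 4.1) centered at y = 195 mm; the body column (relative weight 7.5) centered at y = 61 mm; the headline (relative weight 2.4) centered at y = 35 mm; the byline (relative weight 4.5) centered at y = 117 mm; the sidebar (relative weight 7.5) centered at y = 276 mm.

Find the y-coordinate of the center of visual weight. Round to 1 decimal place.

y ≈ 151.4

Weights sum to 4.1 + 7.5 + 2.4 + 4.5 + 7.5 = 26.0.
y: (4.1·195 + 7.5·61 + 2.4·35 + 4.5·117 + 7.5·276) / 26.0 = 3937.5 / 26.0 ≈ 151.44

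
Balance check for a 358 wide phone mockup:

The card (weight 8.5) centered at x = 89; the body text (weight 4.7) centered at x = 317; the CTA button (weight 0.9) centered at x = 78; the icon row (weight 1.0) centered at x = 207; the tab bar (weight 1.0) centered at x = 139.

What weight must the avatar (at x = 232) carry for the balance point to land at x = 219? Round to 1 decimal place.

w ≈ 66.4

Existing Σw = 16.1 (8.5 + 4.7 + 0.9 + 1.0 + 1.0); existing moment 8.5·89 + 4.7·317 + 0.9·78 + 1.0·207 + 1.0·139 = 2662.6.
Balance at x = 219 requires (2662.6 + w·232) / (16.1 + w) = 219.
So w = (219·16.1 − 2662.6)/(232 − 219) = 863.3/13 ≈ 66.41.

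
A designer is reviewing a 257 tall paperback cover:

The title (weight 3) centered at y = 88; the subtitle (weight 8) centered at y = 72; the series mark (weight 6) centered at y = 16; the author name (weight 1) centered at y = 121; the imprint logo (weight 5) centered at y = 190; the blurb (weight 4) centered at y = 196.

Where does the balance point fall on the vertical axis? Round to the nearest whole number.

y ≈ 103

Weights sum to 3 + 8 + 6 + 1 + 5 + 4 = 27.
y-moment: 3·88 + 8·72 + 6·16 + 1·121 + 5·190 + 4·196 = 2791; centroid 2791/27 ≈ 103.37.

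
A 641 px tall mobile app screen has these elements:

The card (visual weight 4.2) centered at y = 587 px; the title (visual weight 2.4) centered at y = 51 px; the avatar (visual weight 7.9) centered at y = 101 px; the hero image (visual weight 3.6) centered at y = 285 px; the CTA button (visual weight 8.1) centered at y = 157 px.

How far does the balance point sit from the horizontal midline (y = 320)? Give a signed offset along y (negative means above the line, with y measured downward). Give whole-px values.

Σw = 4.2 + 2.4 + 7.9 + 3.6 + 8.1 = 26.2.
Σw·y = 4.2·587 + 2.4·51 + 7.9·101 + 3.6·285 + 8.1·157 = 5683.4, so ȳ = 5683.4/26.2 ≈ 216.92.
Difference: 216.92 − 320 ≈ -103.08.

≈ -103 px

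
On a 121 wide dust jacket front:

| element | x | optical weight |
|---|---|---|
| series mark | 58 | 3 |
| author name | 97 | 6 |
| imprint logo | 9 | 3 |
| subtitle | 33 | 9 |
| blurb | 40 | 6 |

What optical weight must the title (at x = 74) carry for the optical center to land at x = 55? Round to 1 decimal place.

w ≈ 8.7

Fixed elements: Σw = 3 + 6 + 3 + 9 + 6 = 27, Σw·x = 3·58 + 6·97 + 3·9 + 9·33 + 6·40 = 1320.
Balance at x = 55 requires (1320 + w·74) / (27 + w) = 55.
So w = (55·27 − 1320)/(74 − 55) = 165/19 ≈ 8.68.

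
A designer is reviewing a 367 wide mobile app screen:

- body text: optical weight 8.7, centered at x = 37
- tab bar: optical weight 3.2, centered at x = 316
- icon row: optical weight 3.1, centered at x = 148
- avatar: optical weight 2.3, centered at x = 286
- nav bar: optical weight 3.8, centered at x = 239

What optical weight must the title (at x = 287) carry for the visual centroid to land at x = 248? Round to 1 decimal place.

Existing Σw = 21.1 (8.7 + 3.2 + 3.1 + 2.3 + 3.8); existing moment 8.7·37 + 3.2·316 + 3.1·148 + 2.3·286 + 3.8·239 = 3357.9.
For the centroid to hit 248: (3357.9 + w·287) / (21.1 + w) = 248.
Solving: w = (248·21.1 − 3357.9) / (287 − 248) = 1874.9 / 39 ≈ 48.07.

w ≈ 48.1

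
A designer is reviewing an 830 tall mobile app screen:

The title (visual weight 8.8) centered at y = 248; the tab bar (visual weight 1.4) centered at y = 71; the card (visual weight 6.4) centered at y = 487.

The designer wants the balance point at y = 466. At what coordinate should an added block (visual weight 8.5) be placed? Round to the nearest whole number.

y ≈ 741

With the added block, Σw becomes 8.8 + 1.4 + 6.4 + 8.5 = 25.1.
y: target moment 25.1×466 = 11696.6; current 8.8·248 + 1.4·71 + 6.4·487 = 5398.6; the added block supplies 6298.0, so y = 6298.0/8.5 ≈ 740.94.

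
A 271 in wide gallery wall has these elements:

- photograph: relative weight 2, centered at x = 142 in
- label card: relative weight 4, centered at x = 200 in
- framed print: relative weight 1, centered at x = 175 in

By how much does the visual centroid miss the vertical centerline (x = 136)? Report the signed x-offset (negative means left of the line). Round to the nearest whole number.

Σw = 2 + 4 + 1 = 7.
x-moment: 2·142 + 4·200 + 1·175 = 1259; centroid 1259/7 ≈ 179.86.
Difference: 179.86 − 136 ≈ 43.86.

≈ 44 in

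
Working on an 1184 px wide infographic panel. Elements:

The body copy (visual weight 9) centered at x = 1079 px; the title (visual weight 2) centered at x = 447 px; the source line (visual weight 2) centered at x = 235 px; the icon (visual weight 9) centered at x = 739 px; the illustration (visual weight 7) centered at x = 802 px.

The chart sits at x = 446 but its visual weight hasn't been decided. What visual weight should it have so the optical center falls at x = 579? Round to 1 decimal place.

w ≈ 49.2

Fixed elements: Σw = 9 + 2 + 2 + 9 + 7 = 29, Σw·x = 9·1079 + 2·447 + 2·235 + 9·739 + 7·802 = 23340.
Set Σw·x/Σw = 579: (23340 + 446w) = 579·(29 + w).
So w = (579·29 − 23340)/(446 − 579) = -6549/-133 ≈ 49.24.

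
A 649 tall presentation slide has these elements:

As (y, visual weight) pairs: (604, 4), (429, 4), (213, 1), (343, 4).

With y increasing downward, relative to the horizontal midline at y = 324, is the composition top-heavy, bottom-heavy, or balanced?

bottom-heavy

Total weight = 4 + 4 + 1 + 4 = 13.
y-moment: 4·604 + 4·429 + 1·213 + 4·343 = 5717; centroid 5717/13 ≈ 439.77.
439.8 lies below (larger y than) the midline 324, so the layout is bottom-heavy.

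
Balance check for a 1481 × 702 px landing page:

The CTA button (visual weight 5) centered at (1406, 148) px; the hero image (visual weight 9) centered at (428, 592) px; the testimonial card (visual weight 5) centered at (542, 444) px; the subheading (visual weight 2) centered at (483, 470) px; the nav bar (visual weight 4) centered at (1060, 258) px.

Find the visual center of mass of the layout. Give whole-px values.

Total weight = 5 + 9 + 5 + 2 + 4 = 25.
Σw·x = 5·1406 + 9·428 + 5·542 + 2·483 + 4·1060 = 18798, so x̄ = 18798/25 ≈ 751.92.
Σw·y = 5·148 + 9·592 + 5·444 + 2·470 + 4·258 = 10260, so ȳ = 10260/25 ≈ 410.40.

(752, 410)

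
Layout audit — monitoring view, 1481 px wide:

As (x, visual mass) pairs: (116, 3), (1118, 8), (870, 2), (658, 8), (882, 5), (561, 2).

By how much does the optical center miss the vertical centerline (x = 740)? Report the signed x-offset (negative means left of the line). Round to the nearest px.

Σw = 3 + 8 + 2 + 8 + 5 + 2 = 28.
Σw·x = 3·116 + 8·1118 + 2·870 + 8·658 + 5·882 + 2·561 = 21828, so x̄ = 21828/28 ≈ 779.57.
Difference: 779.57 − 740 ≈ 39.57.

≈ 40 px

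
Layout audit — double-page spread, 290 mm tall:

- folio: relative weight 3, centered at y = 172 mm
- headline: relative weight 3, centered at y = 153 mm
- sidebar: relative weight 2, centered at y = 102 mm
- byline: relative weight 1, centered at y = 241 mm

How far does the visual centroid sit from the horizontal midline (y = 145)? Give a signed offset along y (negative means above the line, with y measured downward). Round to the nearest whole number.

≈ 13 mm

Weights sum to 3 + 3 + 2 + 1 = 9.
y-moment: 3·172 + 3·153 + 2·102 + 1·241 = 1420; centroid 1420/9 ≈ 157.78.
Offset from y = 145: 157.78 − 145 ≈ 12.78.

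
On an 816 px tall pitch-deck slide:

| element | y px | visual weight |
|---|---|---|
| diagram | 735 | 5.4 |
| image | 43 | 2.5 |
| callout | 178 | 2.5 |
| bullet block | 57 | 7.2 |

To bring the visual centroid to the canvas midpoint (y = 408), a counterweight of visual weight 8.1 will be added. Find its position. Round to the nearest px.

New total weight: (5.4 + 2.5 + 2.5 + 7.2) + 8.1 = 25.7.
y: need Σw·y = 25.7·408 = 10485.6. Existing = 5.4·735 + 2.5·43 + 2.5·178 + 7.2·57 = 4931.9. Remainder 5553.7 / 8.1 ≈ 685.64.

y ≈ 686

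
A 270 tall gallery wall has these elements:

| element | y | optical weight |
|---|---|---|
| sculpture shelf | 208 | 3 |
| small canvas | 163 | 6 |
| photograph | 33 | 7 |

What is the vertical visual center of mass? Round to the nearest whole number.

Weights sum to 3 + 6 + 7 = 16.
Σw·y = 3·208 + 6·163 + 7·33 = 1833, so ȳ = 1833/16 ≈ 114.56.

y ≈ 115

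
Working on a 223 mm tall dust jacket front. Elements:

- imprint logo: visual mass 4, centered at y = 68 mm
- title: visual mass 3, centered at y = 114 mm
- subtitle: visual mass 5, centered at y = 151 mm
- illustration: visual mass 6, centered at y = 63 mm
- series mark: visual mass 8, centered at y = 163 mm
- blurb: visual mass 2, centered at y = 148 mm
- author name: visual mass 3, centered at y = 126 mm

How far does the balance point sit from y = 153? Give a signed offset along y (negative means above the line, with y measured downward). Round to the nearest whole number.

≈ -33 mm

Total weight = 4 + 3 + 5 + 6 + 8 + 2 + 3 = 31.
Σw·y = 4·68 + 3·114 + 5·151 + 6·63 + 8·163 + 2·148 + 3·126 = 3725, so ȳ = 3725/31 ≈ 120.16.
Offset from y = 153: 120.16 − 153 ≈ -32.84.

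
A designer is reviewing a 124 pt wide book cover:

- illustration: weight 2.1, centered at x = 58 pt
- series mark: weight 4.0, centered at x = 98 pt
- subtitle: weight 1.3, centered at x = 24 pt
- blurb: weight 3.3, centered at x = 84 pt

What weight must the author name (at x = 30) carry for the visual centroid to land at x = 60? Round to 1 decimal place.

Known weights sum to 2.1 + 4.0 + 1.3 + 3.3 = 10.7; their moment is 2.1·58 + 4.0·98 + 1.3·24 + 3.3·84 = 822.2.
For the centroid to hit 60: (822.2 + w·30) / (10.7 + w) = 60.
Rearranging, w·(30 − 60) = 60·10.7 − 822.2 = -180.2, so w ≈ -180.2/-30 = 6.01.

w ≈ 6.0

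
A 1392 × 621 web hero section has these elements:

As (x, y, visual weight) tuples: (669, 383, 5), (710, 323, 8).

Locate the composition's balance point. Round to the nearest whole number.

Total weight = 5 + 8 = 13.
x-moment: 5·669 + 8·710 = 9025; centroid 9025/13 ≈ 694.23.
y-moment: 5·383 + 8·323 = 4499; centroid 4499/13 ≈ 346.08.

(694, 346)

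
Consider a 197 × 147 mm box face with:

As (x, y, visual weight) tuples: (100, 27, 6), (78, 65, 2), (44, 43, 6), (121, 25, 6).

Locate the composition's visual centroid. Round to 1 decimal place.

Total weight = 6 + 2 + 6 + 6 = 20.
x: (6·100 + 2·78 + 6·44 + 6·121) / 20 = 1746 / 20 ≈ 87.30
y: (6·27 + 2·65 + 6·43 + 6·25) / 20 = 700 / 20 ≈ 35.00

(87.3, 35.0)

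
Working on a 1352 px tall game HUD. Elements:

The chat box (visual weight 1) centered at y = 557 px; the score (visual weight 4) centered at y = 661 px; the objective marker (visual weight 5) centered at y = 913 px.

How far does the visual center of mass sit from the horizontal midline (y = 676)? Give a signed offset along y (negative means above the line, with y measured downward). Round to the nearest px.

≈ 101 px

Total weight = 1 + 4 + 5 = 10.
y: (1·557 + 4·661 + 5·913) / 10 = 7766 / 10 ≈ 776.60
Against y = 676, that's 776.60 − 676 = 100.60.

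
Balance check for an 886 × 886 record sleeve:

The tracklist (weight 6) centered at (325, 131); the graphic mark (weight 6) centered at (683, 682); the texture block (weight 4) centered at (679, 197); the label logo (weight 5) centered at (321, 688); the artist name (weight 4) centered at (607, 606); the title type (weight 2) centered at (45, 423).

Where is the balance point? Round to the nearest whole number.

(477, 458)

Total weight = 6 + 6 + 4 + 5 + 4 + 2 = 27.
x-moment: 6·325 + 6·683 + 4·679 + 5·321 + 4·607 + 2·45 = 12887; centroid 12887/27 ≈ 477.30.
y-moment: 6·131 + 6·682 + 4·197 + 5·688 + 4·606 + 2·423 = 12376; centroid 12376/27 ≈ 458.37.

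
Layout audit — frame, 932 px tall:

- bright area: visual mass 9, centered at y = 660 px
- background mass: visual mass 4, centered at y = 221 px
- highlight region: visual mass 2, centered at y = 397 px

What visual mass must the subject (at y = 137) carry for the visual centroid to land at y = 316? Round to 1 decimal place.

Existing Σw = 15 (9 + 4 + 2); existing moment 9·660 + 4·221 + 2·397 = 7618.
Balance at y = 316 requires (7618 + w·137) / (15 + w) = 316.
Solving: w = (316·15 − 7618) / (137 − 316) = -2878 / -179 ≈ 16.08.

w ≈ 16.1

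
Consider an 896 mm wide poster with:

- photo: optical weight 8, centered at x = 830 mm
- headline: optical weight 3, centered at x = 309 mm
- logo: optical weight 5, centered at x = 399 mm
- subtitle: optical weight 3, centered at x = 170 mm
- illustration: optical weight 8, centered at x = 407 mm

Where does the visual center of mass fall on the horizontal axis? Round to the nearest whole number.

Total weight = 8 + 3 + 5 + 3 + 8 = 27.
x: (8·830 + 3·309 + 5·399 + 3·170 + 8·407) / 27 = 13328 / 27 ≈ 493.63

x ≈ 494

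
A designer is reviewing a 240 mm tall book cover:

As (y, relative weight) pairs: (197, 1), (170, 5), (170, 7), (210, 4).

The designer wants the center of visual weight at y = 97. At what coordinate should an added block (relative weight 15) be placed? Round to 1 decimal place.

With the added block, Σw becomes 1 + 5 + 7 + 4 + 15 = 32.
Along y: (3077 + 15·y) / 32 = 97 (existing moment 1·197 + 5·170 + 7·170 + 4·210 = 3077) ⇒ y = (3104 − 3077) / 15 ≈ 1.80.

y ≈ 1.8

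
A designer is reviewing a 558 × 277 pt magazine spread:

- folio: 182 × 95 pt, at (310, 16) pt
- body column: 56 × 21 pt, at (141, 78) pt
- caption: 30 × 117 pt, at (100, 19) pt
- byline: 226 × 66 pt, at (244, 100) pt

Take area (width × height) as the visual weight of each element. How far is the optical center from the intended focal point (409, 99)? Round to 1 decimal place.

Taking area as weight: folio 182·95 = 17290, body column 56·21 = 1176, caption 30·117 = 3510, byline 226·66 = 14916. Sum 36892.
Σw·x = 17290·310 + 1176·141 + 3510·100 + 14916·244 = 9516220, so x̄ = 9516220/36892 ≈ 257.95.
Σw·y = 17290·16 + 1176·78 + 3510·19 + 14916·100 = 1926658, so ȳ = 1926658/36892 ≈ 52.22.
Offset from (409, 99): Δx ≈ -151.05, Δy ≈ -46.78; distance = √(Δx² + Δy²) ≈ 158.13.

≈ 158.1 pt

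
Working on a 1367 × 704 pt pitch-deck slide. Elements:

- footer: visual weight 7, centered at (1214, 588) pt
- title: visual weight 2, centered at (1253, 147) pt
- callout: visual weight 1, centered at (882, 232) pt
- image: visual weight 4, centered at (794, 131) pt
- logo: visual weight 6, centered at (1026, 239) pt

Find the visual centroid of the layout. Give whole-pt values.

(1061, 330)

Total weight = 7 + 2 + 1 + 4 + 6 = 20.
Σw·x = 7·1214 + 2·1253 + 1·882 + 4·794 + 6·1026 = 21218, so x̄ = 21218/20 ≈ 1060.90.
Σw·y = 7·588 + 2·147 + 1·232 + 4·131 + 6·239 = 6600, so ȳ = 6600/20 ≈ 330.00.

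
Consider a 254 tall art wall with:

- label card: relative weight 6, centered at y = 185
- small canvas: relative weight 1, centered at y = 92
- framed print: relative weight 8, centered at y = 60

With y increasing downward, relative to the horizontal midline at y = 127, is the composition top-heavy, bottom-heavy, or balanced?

top-heavy

Total weight = 6 + 1 + 8 = 15.
Σw·y = 6·185 + 1·92 + 8·60 = 1682, so ȳ = 1682/15 ≈ 112.13.
Since 112.1 is above (smaller y than) 127, the composition reads top-heavy.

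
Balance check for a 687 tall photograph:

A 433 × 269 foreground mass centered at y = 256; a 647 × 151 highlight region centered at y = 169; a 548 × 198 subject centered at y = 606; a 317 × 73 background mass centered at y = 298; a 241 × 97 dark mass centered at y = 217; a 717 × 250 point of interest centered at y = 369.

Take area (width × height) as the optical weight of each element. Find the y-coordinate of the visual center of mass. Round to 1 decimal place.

Areas → weights: foreground mass 433·269 = 116477, highlight region 647·151 = 97697, subject 548·198 = 108504, background mass 317·73 = 23141, dark mass 241·97 = 23377, point of interest 717·250 = 179250; Σw = 548446.
Σw·y = 190194406; ȳ = 190194406/548446 ≈ 346.79.

y ≈ 346.8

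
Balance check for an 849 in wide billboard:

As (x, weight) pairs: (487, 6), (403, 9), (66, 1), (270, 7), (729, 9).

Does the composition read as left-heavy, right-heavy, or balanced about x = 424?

right-heavy

Total weight = 6 + 9 + 1 + 7 + 9 = 32.
x-moment: 6·487 + 9·403 + 1·66 + 7·270 + 9·729 = 15066; centroid 15066/32 ≈ 470.81.
470.8 lies right of the midline 424, so the layout is right-heavy.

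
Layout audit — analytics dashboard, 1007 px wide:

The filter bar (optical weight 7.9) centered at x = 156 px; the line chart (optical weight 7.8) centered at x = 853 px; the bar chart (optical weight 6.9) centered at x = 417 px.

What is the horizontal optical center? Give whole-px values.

Σw = 7.9 + 7.8 + 6.9 = 22.6.
x-moment: 7.9·156 + 7.8·853 + 6.9·417 = 10763.1; centroid 10763.1/22.6 ≈ 476.24.

x ≈ 476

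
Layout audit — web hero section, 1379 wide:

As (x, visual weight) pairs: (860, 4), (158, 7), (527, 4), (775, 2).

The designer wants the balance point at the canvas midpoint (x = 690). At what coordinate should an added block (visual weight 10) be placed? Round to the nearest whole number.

After adding the added block, total weight = 4 + 7 + 4 + 2 + 10 = 27.
x: target moment 27×690 = 18630; current 4·860 + 7·158 + 4·527 + 2·775 = 8204; the added block supplies 10426, so x = 10426/10 ≈ 1042.60.

x ≈ 1043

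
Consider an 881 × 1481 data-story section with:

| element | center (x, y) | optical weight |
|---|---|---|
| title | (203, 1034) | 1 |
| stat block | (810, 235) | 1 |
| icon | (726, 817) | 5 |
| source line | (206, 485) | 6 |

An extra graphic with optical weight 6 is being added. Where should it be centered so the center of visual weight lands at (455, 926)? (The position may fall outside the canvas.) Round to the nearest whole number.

(461, 1555)

After adding the extra graphic, total weight = 1 + 1 + 5 + 6 + 6 = 19.
x: need Σw·x = 19·455 = 8645. Existing = 1·203 + 1·810 + 5·726 + 6·206 = 5879. Remainder 2766 / 6 ≈ 461.00.
y: need Σw·y = 19·926 = 17594. Existing = 1·1034 + 1·235 + 5·817 + 6·485 = 8264. Remainder 9330 / 6 ≈ 1555.00.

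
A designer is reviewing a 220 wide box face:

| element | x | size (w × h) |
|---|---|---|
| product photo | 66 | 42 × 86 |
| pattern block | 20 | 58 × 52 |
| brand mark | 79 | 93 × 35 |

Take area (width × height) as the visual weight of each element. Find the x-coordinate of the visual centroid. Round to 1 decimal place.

Areas → weights: product photo 42·86 = 3612, pattern block 58·52 = 3016, brand mark 93·35 = 3255; Σw = 9883.
x: (3612·66 + 3016·20 + 3255·79) / 9883 = 555857 / 9883 ≈ 56.24

x ≈ 56.2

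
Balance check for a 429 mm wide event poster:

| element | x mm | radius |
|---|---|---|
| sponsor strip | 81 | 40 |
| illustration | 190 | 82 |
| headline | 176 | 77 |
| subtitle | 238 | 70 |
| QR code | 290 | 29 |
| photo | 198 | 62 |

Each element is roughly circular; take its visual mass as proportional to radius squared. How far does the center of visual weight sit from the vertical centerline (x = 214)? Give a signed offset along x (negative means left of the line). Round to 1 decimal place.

≈ -20.1 mm

r² weights: sponsor strip 40² = 1600, illustration 82² = 6724, headline 77² = 5929, subtitle 70² = 4900, QR code 29² = 841, photo 62² = 3844. Total = 23838.
x: moment 4621866 / weight 23838 ≈ 193.89
Against x = 214, that's 193.89 − 214 = -20.11.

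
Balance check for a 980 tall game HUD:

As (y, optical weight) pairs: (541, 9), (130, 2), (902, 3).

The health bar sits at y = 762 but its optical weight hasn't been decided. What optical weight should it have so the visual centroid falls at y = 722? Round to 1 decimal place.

Existing Σw = 14 (9 + 2 + 3); existing moment 9·541 + 2·130 + 3·902 = 7835.
Balance at y = 722 requires (7835 + w·762) / (14 + w) = 722.
Solving: w = (722·14 − 7835) / (762 − 722) = 2273 / 40 ≈ 56.83.

w ≈ 56.8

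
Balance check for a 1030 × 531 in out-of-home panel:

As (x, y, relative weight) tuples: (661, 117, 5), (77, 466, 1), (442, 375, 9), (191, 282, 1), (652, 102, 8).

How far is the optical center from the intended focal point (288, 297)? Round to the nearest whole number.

≈ 253 in

Σw = 5 + 1 + 9 + 1 + 8 = 24.
x-moment: 5·661 + 1·77 + 9·442 + 1·191 + 8·652 = 12767; centroid 12767/24 ≈ 531.96.
y-moment: 5·117 + 1·466 + 9·375 + 1·282 + 8·102 = 5524; centroid 5524/24 ≈ 230.17.
From (288, 297): dx = 243.96, dy = -66.83, so the distance is √(dx²+dy²) ≈ 252.95.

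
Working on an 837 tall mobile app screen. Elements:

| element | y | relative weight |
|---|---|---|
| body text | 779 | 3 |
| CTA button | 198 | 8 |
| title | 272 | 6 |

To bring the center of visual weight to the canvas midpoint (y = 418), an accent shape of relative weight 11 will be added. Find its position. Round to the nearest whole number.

y ≈ 559

After adding the accent shape, total weight = 3 + 8 + 6 + 11 = 28.
y: target moment 28×418 = 11704; current 3·779 + 8·198 + 6·272 = 5553; the accent shape supplies 6151, so y = 6151/11 ≈ 559.18.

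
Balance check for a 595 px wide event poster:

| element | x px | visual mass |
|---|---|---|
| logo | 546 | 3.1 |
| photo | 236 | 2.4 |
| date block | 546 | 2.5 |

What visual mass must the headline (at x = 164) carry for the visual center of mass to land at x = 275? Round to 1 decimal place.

w ≈ 12.8

Fixed elements: Σw = 3.1 + 2.4 + 2.5 = 8.0, Σw·x = 3.1·546 + 2.4·236 + 2.5·546 = 3624.0.
Set Σw·x/Σw = 275: (3624.0 + 164w) = 275·(8.0 + w).
Solving: w = (275·8.0 − 3624.0) / (164 − 275) = -1424.0 / -111 ≈ 12.83.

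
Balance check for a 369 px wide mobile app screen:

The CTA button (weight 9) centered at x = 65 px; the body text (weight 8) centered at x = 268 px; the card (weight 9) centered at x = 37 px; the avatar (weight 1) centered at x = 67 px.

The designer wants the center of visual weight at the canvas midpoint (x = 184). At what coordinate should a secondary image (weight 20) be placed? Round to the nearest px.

x ≈ 276

After adding the secondary image, total weight = 9 + 8 + 9 + 1 + 20 = 47.
x: need Σw·x = 47·184 = 8648. Existing = 9·65 + 8·268 + 9·37 + 1·67 = 3129. Remainder 5519 / 20 ≈ 275.95.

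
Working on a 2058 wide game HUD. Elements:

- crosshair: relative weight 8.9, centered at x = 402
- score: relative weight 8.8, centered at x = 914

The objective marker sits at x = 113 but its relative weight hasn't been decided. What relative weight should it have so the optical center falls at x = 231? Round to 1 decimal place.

Existing Σw = 17.7 (8.9 + 8.8); existing moment 8.9·402 + 8.8·914 = 11621.0.
Balance at x = 231 requires (11621.0 + w·113) / (17.7 + w) = 231.
So w = (231·17.7 − 11621.0)/(113 − 231) = -7532.3/-118 ≈ 63.83.

w ≈ 63.8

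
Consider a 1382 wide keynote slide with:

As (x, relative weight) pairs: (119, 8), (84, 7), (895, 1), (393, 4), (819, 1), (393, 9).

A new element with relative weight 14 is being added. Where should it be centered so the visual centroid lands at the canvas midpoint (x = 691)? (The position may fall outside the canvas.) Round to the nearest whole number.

x ≈ 1574

After adding the new element, total weight = 8 + 7 + 1 + 4 + 1 + 9 + 14 = 44.
x: need Σw·x = 44·691 = 30404. Existing = 8·119 + 7·84 + 1·895 + 4·393 + 1·819 + 9·393 = 8363. Remainder 22041 / 14 ≈ 1574.36.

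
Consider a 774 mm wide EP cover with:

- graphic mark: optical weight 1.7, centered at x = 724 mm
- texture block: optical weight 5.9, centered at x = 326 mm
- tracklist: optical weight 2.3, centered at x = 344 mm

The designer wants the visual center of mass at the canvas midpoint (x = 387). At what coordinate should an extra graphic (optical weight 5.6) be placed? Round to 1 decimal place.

x ≈ 366.6

With the extra graphic, Σw becomes 1.7 + 5.9 + 2.3 + 5.6 = 15.5.
x: target moment 15.5×387 = 5998.5; current 1.7·724 + 5.9·326 + 2.3·344 = 3945.4; the extra graphic supplies 2053.1, so x = 2053.1/5.6 ≈ 366.62.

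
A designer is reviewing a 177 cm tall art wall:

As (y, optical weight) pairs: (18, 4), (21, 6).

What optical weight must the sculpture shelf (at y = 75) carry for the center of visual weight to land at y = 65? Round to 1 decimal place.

w ≈ 45.2

Existing Σw = 10 (4 + 6); existing moment 4·18 + 6·21 = 198.
Set Σw·y/Σw = 65: (198 + 75w) = 65·(10 + w).
So w = (65·10 − 198)/(75 − 65) = 452/10 ≈ 45.20.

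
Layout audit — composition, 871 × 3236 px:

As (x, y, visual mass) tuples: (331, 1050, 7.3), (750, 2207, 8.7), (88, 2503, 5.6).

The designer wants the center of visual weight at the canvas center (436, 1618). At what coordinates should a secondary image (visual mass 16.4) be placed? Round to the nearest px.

(435, 1256)

After adding the secondary image, total weight = 7.3 + 8.7 + 5.6 + 16.4 = 38.0.
Along x: (9434.1 + 16.4·x) / 38.0 = 436 (existing moment 7.3·331 + 8.7·750 + 5.6·88 = 9434.1) ⇒ x = (16568.0 − 9434.1) / 16.4 ≈ 434.99.
Along y: (40882.7 + 16.4·y) / 38.0 = 1618 (existing moment 7.3·1050 + 8.7·2207 + 5.6·2503 = 40882.7) ⇒ y = (61484.0 − 40882.7) / 16.4 ≈ 1256.18.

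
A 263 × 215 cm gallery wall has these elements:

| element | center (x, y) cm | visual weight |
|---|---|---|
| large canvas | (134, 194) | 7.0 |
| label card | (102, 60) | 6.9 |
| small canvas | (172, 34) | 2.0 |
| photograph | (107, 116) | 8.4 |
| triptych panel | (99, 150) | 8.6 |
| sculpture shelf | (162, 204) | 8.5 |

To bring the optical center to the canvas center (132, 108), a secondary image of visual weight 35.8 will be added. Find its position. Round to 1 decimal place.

(141.8, 69.8)

After adding the secondary image, total weight = 7.0 + 6.9 + 2.0 + 8.4 + 8.6 + 8.5 + 35.8 = 77.2.
x: need Σw·x = 77.2·132 = 10190.4. Existing = 7.0·134 + 6.9·102 + 2.0·172 + 8.4·107 + 8.6·99 + 8.5·162 = 5113.0. Remainder 5077.4 / 35.8 ≈ 141.83.
y: need Σw·y = 77.2·108 = 8337.6. Existing = 7.0·194 + 6.9·60 + 2.0·34 + 8.4·116 + 8.6·150 + 8.5·204 = 5838.4. Remainder 2499.2 / 35.8 ≈ 69.81.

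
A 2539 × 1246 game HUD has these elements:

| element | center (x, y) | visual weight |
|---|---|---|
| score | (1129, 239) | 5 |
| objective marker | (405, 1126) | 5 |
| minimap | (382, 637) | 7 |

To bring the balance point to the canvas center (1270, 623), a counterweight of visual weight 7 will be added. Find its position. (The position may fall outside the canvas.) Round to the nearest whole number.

After adding the counterweight, total weight = 5 + 5 + 7 + 7 = 24.
Along x: (10344 + 7·x) / 24 = 1270 (existing moment 5·1129 + 5·405 + 7·382 = 10344) ⇒ x = (30480 − 10344) / 7 ≈ 2876.57.
Along y: (11284 + 7·y) / 24 = 623 (existing moment 5·239 + 5·1126 + 7·637 = 11284) ⇒ y = (14952 − 11284) / 7 ≈ 524.00.

(2877, 524)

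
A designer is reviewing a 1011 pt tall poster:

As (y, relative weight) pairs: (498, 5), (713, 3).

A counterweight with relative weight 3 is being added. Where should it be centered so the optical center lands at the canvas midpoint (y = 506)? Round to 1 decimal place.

After adding the counterweight, total weight = 5 + 3 + 3 = 11.
Along y: (4629 + 3·y) / 11 = 506 (existing moment 5·498 + 3·713 = 4629) ⇒ y = (5566 − 4629) / 3 ≈ 312.33.

y ≈ 312.3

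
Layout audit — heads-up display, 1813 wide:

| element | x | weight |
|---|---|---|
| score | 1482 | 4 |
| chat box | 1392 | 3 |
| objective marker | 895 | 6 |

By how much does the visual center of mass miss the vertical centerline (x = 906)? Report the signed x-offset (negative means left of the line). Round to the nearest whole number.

Σw = 4 + 3 + 6 = 13.
x: (4·1482 + 3·1392 + 6·895) / 13 = 15474 / 13 ≈ 1190.31
Against x = 906, that's 1190.31 − 906 = 284.31.

≈ 284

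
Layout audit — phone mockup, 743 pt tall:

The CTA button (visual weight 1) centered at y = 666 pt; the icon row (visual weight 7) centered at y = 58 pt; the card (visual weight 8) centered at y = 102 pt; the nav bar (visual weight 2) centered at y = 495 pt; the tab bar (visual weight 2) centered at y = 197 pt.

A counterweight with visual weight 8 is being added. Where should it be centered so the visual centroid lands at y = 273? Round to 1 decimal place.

After adding the counterweight, total weight = 1 + 7 + 8 + 2 + 2 + 8 = 28.
y: need Σw·y = 28·273 = 7644. Existing = 1·666 + 7·58 + 8·102 + 2·495 + 2·197 = 3272. Remainder 4372 / 8 ≈ 546.50.

y ≈ 546.5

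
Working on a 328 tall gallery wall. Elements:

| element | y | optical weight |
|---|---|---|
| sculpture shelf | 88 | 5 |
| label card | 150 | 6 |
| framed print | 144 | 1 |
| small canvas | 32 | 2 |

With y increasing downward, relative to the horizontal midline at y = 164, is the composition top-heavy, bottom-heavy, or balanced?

Σw = 5 + 6 + 1 + 2 = 14.
y: (5·88 + 6·150 + 1·144 + 2·32) / 14 = 1548 / 14 ≈ 110.57
Since 110.6 is above (smaller y than) 164, the composition reads top-heavy.

top-heavy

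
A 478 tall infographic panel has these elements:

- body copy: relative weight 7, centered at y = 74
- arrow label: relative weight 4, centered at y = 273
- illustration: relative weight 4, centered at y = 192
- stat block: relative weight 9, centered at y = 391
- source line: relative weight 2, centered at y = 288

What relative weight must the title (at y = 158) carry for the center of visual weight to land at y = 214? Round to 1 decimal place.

Known weights sum to 7 + 4 + 4 + 9 + 2 = 26; their moment is 7·74 + 4·273 + 4·192 + 9·391 + 2·288 = 6473.
Set Σw·y/Σw = 214: (6473 + 158w) = 214·(26 + w).
Rearranging, w·(158 − 214) = 214·26 − 6473 = -909, so w ≈ -909/-56 = 16.23.

w ≈ 16.2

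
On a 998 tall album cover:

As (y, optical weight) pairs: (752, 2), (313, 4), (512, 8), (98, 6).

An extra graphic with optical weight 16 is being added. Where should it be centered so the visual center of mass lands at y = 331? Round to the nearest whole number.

With the extra graphic, Σw becomes 2 + 4 + 8 + 6 + 16 = 36.
Along y: (7440 + 16·y) / 36 = 331 (existing moment 2·752 + 4·313 + 8·512 + 6·98 = 7440) ⇒ y = (11916 − 7440) / 16 ≈ 279.75.

y ≈ 280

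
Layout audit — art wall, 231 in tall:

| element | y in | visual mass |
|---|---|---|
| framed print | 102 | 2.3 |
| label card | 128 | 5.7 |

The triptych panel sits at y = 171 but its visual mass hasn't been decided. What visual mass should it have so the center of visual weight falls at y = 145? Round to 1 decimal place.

Known weights sum to 2.3 + 5.7 = 8.0; their moment is 2.3·102 + 5.7·128 = 964.2.
Balance at y = 145 requires (964.2 + w·171) / (8.0 + w) = 145.
Rearranging, w·(171 − 145) = 145·8.0 − 964.2 = 195.8, so w ≈ 195.8/26 = 7.53.

w ≈ 7.5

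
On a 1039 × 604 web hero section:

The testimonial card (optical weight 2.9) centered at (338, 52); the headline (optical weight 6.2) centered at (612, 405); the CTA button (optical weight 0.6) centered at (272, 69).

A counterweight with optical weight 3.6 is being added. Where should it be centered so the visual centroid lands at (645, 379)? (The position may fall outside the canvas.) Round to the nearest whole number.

(1011, 649)

With the counterweight, Σw becomes 2.9 + 6.2 + 0.6 + 3.6 = 13.3.
x: need Σw·x = 13.3·645 = 8578.5. Existing = 2.9·338 + 6.2·612 + 0.6·272 = 4937.8. Remainder 3640.7 / 3.6 ≈ 1011.31.
y: need Σw·y = 13.3·379 = 5040.7. Existing = 2.9·52 + 6.2·405 + 0.6·69 = 2703.2. Remainder 2337.5 / 3.6 ≈ 649.31.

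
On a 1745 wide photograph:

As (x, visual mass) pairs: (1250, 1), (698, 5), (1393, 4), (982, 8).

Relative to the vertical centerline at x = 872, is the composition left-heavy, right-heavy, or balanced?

Weights sum to 1 + 5 + 4 + 8 = 18.
Σw·x = 1·1250 + 5·698 + 4·1393 + 8·982 = 18168, so x̄ = 18168/18 ≈ 1009.33.
1009.3 vs midline 872 → right-heavy.

right-heavy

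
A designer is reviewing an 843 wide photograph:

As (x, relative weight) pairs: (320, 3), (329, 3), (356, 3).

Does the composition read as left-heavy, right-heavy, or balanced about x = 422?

Total weight = 3 + 3 + 3 = 9.
x-moment: 3·320 + 3·329 + 3·356 = 3015; centroid 3015/9 ≈ 335.00.
335.0 vs midline 422 → left-heavy.

left-heavy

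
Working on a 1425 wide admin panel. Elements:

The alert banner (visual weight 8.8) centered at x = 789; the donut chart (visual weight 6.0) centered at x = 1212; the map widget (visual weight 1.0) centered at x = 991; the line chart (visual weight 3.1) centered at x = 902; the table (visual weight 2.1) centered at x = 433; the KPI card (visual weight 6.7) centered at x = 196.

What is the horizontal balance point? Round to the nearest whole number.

x ≈ 730

Σw = 8.8 + 6.0 + 1.0 + 3.1 + 2.1 + 6.7 = 27.7.
x: moment 20224.9 / weight 27.7 ≈ 730.14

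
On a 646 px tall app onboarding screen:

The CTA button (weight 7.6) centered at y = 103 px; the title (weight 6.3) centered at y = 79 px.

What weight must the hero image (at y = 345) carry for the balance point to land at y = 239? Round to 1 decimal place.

Fixed elements: Σw = 7.6 + 6.3 = 13.9, Σw·y = 7.6·103 + 6.3·79 = 1280.5.
Set Σw·y/Σw = 239: (1280.5 + 345w) = 239·(13.9 + w).
Solving: w = (239·13.9 − 1280.5) / (345 − 239) = 2041.6 / 106 ≈ 19.26.

w ≈ 19.3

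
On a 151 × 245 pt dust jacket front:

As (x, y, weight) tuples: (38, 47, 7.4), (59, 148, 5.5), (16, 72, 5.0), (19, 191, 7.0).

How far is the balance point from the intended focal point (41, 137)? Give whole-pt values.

Total weight = 7.4 + 5.5 + 5.0 + 7.0 = 24.9.
x-moment: 7.4·38 + 5.5·59 + 5.0·16 + 7.0·19 = 818.7; centroid 818.7/24.9 ≈ 32.88.
y-moment: 7.4·47 + 5.5·148 + 5.0·72 + 7.0·191 = 2858.8; centroid 2858.8/24.9 ≈ 114.81.
From (41, 137): dx = -8.12, dy = -22.19, so the distance is √(dx²+dy²) ≈ 23.63.

≈ 24 pt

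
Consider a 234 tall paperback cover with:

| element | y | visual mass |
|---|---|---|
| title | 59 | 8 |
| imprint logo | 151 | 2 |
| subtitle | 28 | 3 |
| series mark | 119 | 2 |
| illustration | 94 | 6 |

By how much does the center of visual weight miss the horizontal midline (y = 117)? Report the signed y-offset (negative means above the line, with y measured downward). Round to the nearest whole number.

≈ -38

Weights sum to 8 + 2 + 3 + 2 + 6 = 21.
y: (8·59 + 2·151 + 3·28 + 2·119 + 6·94) / 21 = 1660 / 21 ≈ 79.05
Against y = 117, that's 79.05 − 117 = -37.95.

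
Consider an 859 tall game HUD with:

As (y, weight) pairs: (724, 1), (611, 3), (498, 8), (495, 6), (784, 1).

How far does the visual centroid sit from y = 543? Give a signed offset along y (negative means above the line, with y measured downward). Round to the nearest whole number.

≈ -1

Total weight = 1 + 3 + 8 + 6 + 1 = 19.
Σw·y = 1·724 + 3·611 + 8·498 + 6·495 + 1·784 = 10295, so ȳ = 10295/19 ≈ 541.84.
Difference: 541.84 − 543 ≈ -1.16.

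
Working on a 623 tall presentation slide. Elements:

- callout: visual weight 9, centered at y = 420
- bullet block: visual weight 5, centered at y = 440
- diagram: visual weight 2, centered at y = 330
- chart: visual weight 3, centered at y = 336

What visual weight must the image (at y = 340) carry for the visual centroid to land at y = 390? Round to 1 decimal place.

Existing Σw = 19 (9 + 5 + 2 + 3); existing moment 9·420 + 5·440 + 2·330 + 3·336 = 7648.
Set Σw·y/Σw = 390: (7648 + 340w) = 390·(19 + w).
Rearranging, w·(340 − 390) = 390·19 − 7648 = -238, so w ≈ -238/-50 = 4.76.

w ≈ 4.8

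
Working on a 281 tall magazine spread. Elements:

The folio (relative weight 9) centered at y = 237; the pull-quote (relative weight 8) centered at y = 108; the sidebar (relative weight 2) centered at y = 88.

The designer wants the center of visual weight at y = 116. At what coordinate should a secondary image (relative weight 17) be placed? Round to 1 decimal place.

y ≈ 59.0

After adding the secondary image, total weight = 9 + 8 + 2 + 17 = 36.
y: need Σw·y = 36·116 = 4176. Existing = 9·237 + 8·108 + 2·88 = 3173. Remainder 1003 / 17 ≈ 59.00.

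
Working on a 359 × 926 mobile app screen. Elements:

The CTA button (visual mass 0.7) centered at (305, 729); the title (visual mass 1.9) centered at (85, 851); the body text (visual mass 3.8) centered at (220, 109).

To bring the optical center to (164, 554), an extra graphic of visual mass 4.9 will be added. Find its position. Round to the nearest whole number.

With the extra graphic, Σw becomes 0.7 + 1.9 + 3.8 + 4.9 = 11.3.
x: need Σw·x = 11.3·164 = 1853.2. Existing = 0.7·305 + 1.9·85 + 3.8·220 = 1211.0. Remainder 642.2 / 4.9 ≈ 131.06.
y: need Σw·y = 11.3·554 = 6260.2. Existing = 0.7·729 + 1.9·851 + 3.8·109 = 2541.4. Remainder 3718.8 / 4.9 ≈ 758.94.

(131, 759)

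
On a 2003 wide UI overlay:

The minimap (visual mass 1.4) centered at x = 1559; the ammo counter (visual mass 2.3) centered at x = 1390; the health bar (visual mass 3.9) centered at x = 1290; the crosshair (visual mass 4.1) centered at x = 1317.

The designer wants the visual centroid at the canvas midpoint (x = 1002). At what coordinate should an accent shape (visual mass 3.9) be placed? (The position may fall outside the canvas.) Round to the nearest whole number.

With the accent shape, Σw becomes 1.4 + 2.3 + 3.9 + 4.1 + 3.9 = 15.6.
x: need Σw·x = 15.6·1002 = 15631.2. Existing = 1.4·1559 + 2.3·1390 + 3.9·1290 + 4.1·1317 = 15810.3. Remainder -179.1 / 3.9 ≈ -45.92.

x ≈ -46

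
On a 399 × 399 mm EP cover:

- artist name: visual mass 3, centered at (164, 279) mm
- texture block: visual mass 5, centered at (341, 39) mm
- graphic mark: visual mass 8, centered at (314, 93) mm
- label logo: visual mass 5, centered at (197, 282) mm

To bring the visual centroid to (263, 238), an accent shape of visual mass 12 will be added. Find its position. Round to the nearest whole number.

(249, 389)

New total weight: (3 + 5 + 8 + 5) + 12 = 33.
x: target moment 33×263 = 8679; current 3·164 + 5·341 + 8·314 + 5·197 = 5694; the accent shape supplies 2985, so x = 2985/12 ≈ 248.75.
y: target moment 33×238 = 7854; current 3·279 + 5·39 + 8·93 + 5·282 = 3186; the accent shape supplies 4668, so y = 4668/12 ≈ 389.00.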